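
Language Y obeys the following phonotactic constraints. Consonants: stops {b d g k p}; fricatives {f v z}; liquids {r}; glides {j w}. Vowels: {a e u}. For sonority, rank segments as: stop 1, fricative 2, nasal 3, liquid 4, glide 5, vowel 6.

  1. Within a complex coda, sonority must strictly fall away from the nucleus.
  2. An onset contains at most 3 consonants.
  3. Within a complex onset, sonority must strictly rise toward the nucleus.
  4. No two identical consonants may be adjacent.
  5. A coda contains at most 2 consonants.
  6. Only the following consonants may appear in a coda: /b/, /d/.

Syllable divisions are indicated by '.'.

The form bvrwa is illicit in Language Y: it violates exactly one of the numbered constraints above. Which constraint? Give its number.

bvrwa: syllable 1 onset /bvrw/ has 4 consonants (> 3).
This is a violation of constraint 2: "An onset contains at most 3 consonants."
The remaining constraints (1, 3, 4, 5, 6) are satisfied.

2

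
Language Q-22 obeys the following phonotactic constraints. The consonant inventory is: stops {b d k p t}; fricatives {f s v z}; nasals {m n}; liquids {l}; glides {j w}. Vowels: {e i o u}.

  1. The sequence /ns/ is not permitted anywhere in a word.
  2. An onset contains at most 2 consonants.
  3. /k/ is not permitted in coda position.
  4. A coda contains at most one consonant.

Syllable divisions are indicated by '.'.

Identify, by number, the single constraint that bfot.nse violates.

1

bfot.nse: contains banned sequence /ns/.
This is a violation of constraint 1: "The sequence /ns/ is not permitted anywhere in a word."
The remaining constraints (2, 3, 4) are satisfied.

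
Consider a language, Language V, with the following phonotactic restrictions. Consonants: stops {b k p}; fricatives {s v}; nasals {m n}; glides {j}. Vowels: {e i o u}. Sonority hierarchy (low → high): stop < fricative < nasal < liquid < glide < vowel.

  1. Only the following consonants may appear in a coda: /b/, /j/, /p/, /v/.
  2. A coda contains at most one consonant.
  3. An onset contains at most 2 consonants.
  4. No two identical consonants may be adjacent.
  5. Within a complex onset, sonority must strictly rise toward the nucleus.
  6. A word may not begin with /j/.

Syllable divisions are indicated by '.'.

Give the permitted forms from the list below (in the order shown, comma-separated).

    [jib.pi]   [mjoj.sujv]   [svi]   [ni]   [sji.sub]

[ni], [sji.sub]

[jib.pi] — violates constraint 6: word begins with /j/ → not permitted
[mjoj.sujv] — violates constraint 2: syllable 2 coda /jv/ has 2 consonants (> 1) → not permitted
[svi] — violates constraint 5: syllable 1 onset /sv/: /s/ (fricative, 2) → /v/ (fricative, 2) does not rise → not permitted
[ni] — σ1 onset /n/, coda /∅/ ok → permitted
[sji.sub] — σ1 onset /sj/ (2→5 rises), coda /∅/ ok; σ2 onset /s/, coda /b/ ok → permitted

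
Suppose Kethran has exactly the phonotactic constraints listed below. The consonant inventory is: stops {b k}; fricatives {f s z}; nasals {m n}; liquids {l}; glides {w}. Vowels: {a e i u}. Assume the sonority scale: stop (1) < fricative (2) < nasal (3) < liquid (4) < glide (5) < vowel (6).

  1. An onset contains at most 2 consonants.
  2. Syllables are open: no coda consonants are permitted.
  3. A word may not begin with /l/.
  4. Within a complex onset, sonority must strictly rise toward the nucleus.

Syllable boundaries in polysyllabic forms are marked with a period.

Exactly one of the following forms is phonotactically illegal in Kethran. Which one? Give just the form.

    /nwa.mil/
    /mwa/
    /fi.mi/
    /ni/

/nwa.mil/ — violates constraint 2: syllable 2 coda /l/ has 1 consonant (> 0) → phonotactically illegal
/mwa/ — σ1 onset /mw/ (3→5 rises), coda /∅/ ok → phonotactically legal
/fi.mi/ — σ1 onset /f/, coda /∅/ ok; σ2 onset /m/, coda /∅/ ok → phonotactically legal
/ni/ — σ1 onset /n/, coda /∅/ ok → phonotactically legal

/nwa.mil/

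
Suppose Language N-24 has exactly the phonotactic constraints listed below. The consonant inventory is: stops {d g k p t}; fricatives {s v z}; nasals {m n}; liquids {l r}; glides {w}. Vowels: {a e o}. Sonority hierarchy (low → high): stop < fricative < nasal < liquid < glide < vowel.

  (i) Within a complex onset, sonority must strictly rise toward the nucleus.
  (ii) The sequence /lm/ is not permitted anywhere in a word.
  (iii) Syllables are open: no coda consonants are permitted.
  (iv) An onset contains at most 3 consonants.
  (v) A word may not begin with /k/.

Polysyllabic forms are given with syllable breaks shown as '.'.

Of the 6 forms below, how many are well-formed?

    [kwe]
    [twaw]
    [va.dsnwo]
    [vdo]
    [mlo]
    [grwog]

1

[kwe] — violates constraint (v): word begins with /k/ → ill-formed
[twaw] — violates constraint (iii): syllable 1 coda /w/ has 1 consonant (> 0) → ill-formed
[va.dsnwo] — violates constraint (iv): syllable 2 onset /dsnw/ has 4 consonants (> 3) → ill-formed
[vdo] — violates constraint (i): syllable 1 onset /vd/: /v/ (fricative, 2) → /d/ (stop, 1) does not rise → ill-formed
[mlo] — σ1 onset /ml/ (3→4 rises), coda /∅/ ok → well-formed
[grwog] — violates constraint (iii): syllable 1 coda /g/ has 1 consonant (> 0) → ill-formed
Well-formed: [mlo] → 1.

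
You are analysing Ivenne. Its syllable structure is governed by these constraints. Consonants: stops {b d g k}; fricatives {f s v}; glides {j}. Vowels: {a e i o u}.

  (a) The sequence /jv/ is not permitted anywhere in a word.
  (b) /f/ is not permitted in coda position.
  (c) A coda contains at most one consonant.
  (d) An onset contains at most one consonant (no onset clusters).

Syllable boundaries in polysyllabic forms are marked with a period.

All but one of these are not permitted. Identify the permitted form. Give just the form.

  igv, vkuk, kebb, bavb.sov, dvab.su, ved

igv — violates constraint (c): syllable 1 coda /gv/ has 2 consonants (> 1) → not permitted
vkuk — violates constraint (d): syllable 1 onset /vk/ has 2 consonants (> 1) → not permitted
kebb — violates constraint (c): syllable 1 coda /bb/ has 2 consonants (> 1) → not permitted
bavb.sov — violates constraint (c): syllable 1 coda /vb/ has 2 consonants (> 1) → not permitted
dvab.su — violates constraint (d): syllable 1 onset /dv/ has 2 consonants (> 1) → not permitted
ved — σ1 onset /v/, coda /d/ ok → permitted

ved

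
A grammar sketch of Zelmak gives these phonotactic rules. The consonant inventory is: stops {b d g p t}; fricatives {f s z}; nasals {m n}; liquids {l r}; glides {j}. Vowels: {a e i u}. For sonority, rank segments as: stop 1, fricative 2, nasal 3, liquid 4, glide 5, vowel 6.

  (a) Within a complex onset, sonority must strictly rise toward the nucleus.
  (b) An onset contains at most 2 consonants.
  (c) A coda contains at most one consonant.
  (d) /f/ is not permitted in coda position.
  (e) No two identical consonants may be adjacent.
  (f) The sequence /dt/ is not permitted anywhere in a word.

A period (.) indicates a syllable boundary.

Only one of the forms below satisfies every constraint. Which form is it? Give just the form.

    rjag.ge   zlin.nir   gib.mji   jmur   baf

gib.mji

rjag.ge — violates constraint (e): adjacent identical consonants /gg/ → phonotactically illegal
zlin.nir — violates constraint (e): adjacent identical consonants /nn/ → phonotactically illegal
gib.mji — σ1 onset /g/, coda /b/ ok; σ2 onset /mj/ (3→5 rises), coda /∅/ ok → phonotactically legal
jmur — violates constraint (a): syllable 1 onset /jm/: /j/ (glide, 5) → /m/ (nasal, 3) does not rise → phonotactically illegal
baf — violates constraint (d): syllable 1 coda contains /f/ → phonotactically illegal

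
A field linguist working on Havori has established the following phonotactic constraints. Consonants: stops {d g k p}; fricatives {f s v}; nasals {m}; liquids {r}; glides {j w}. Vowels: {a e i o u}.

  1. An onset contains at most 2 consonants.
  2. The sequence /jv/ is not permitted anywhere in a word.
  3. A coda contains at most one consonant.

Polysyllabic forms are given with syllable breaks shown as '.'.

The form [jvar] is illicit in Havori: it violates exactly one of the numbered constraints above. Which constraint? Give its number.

2

[jvar]: contains banned sequence /jv/.
This is a violation of constraint 2: "The sequence /jv/ is not permitted anywhere in a word."
The remaining constraints (1, 3) are satisfied.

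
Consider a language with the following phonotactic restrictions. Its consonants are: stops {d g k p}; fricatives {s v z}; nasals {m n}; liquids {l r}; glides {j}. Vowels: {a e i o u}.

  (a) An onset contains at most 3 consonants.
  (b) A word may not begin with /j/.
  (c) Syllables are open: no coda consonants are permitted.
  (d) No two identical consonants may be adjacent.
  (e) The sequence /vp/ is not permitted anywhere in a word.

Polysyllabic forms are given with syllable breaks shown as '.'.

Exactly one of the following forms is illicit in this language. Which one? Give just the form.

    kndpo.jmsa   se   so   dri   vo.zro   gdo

kndpo.jmsa

kndpo.jmsa — violates constraint (a): syllable 1 onset /kndp/ has 4 consonants (> 3) → illicit
se — σ1 onset /s/, coda /∅/ ok → licit
so — σ1 onset /s/, coda /∅/ ok → licit
dri — σ1 onset /dr/ (2C), coda /∅/ ok → licit
vo.zro — σ1 onset /v/, coda /∅/ ok; σ2 onset /zr/ (2C), coda /∅/ ok → licit
gdo — σ1 onset /gd/ (2C), coda /∅/ ok → licit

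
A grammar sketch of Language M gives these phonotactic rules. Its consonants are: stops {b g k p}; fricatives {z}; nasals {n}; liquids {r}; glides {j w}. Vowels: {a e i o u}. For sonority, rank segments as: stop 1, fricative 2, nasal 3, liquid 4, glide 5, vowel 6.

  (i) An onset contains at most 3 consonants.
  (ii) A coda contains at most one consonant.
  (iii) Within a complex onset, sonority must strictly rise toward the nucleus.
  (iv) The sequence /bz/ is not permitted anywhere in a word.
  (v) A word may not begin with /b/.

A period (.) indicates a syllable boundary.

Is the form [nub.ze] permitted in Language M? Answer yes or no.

[nub.ze] — violates constraint (iv): contains banned sequence /bz/ → not permitted

no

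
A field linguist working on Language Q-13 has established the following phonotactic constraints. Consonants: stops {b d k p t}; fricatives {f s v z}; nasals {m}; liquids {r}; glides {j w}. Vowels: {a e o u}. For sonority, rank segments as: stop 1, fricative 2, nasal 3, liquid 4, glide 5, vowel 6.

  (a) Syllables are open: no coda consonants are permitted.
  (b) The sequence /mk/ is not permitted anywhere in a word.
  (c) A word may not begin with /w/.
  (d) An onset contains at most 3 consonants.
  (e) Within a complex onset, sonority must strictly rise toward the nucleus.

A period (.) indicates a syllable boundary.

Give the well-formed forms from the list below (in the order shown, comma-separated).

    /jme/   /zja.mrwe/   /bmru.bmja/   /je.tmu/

/zja.mrwe/, /bmru.bmja/, /je.tmu/

/jme/ — violates constraint (e): syllable 1 onset /jm/: /j/ (glide, 5) → /m/ (nasal, 3) does not rise → ill-formed
/zja.mrwe/ — σ1 onset /zj/ (2→5 rises), coda /∅/ ok; σ2 onset /mrw/ (3→4→5 rises), coda /∅/ ok → well-formed
/bmru.bmja/ — σ1 onset /bmr/ (1→3→4 rises), coda /∅/ ok; σ2 onset /bmj/ (1→3→5 rises), coda /∅/ ok → well-formed
/je.tmu/ — σ1 onset /j/, coda /∅/ ok; σ2 onset /tm/ (1→3 rises), coda /∅/ ok → well-formed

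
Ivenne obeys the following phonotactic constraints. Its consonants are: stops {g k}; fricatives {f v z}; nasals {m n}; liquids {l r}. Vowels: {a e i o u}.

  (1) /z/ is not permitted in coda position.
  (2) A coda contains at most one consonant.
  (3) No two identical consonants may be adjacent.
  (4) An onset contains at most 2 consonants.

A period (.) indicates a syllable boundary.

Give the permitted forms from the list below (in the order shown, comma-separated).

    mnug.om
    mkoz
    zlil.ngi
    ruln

mnug.om, zlil.ngi

mnug.om — σ1 onset /mn/ (2C), coda /g/ ok; σ2 onset /∅/, coda /m/ ok → permitted
mkoz — violates constraint 1: syllable 1 coda contains /z/ → not permitted
zlil.ngi — σ1 onset /zl/ (2C), coda /l/ ok; σ2 onset /ng/ (2C), coda /∅/ ok → permitted
ruln — violates constraint 2: syllable 1 coda /ln/ has 2 consonants (> 1) → not permitted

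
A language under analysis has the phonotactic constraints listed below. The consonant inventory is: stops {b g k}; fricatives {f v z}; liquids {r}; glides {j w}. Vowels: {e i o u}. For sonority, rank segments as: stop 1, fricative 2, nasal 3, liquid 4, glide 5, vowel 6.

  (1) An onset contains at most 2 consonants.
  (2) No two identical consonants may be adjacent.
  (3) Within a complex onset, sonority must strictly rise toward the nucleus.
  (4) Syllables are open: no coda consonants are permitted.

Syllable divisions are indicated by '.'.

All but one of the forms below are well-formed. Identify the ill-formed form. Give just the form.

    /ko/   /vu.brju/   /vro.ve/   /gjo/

/vu.brju/

/ko/ — σ1 onset /k/, coda /∅/ ok → well-formed
/vu.brju/ — violates constraint 1: syllable 2 onset /brj/ has 3 consonants (> 2) → ill-formed
/vro.ve/ — σ1 onset /vr/ (2→4 rises), coda /∅/ ok; σ2 onset /v/, coda /∅/ ok → well-formed
/gjo/ — σ1 onset /gj/ (1→5 rises), coda /∅/ ok → well-formed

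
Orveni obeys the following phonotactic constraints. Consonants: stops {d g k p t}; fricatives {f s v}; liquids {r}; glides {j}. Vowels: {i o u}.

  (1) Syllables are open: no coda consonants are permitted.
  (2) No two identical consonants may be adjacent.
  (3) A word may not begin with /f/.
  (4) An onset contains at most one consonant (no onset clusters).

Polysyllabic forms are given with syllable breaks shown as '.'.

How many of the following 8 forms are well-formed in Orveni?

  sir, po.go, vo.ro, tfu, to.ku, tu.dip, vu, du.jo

sir — violates constraint 1: syllable 1 coda /r/ has 1 consonant (> 0) → ill-formed
po.go — σ1 onset /p/, coda /∅/ ok; σ2 onset /g/, coda /∅/ ok → well-formed
vo.ro — σ1 onset /v/, coda /∅/ ok; σ2 onset /r/, coda /∅/ ok → well-formed
tfu — violates constraint 4: syllable 1 onset /tf/ has 2 consonants (> 1) → ill-formed
to.ku — σ1 onset /t/, coda /∅/ ok; σ2 onset /k/, coda /∅/ ok → well-formed
tu.dip — violates constraint 1: syllable 2 coda /p/ has 1 consonant (> 0) → ill-formed
vu — σ1 onset /v/, coda /∅/ ok → well-formed
du.jo — σ1 onset /d/, coda /∅/ ok; σ2 onset /j/, coda /∅/ ok → well-formed
Well-formed: po.go, vo.ro, to.ku, vu, du.jo → 5.

5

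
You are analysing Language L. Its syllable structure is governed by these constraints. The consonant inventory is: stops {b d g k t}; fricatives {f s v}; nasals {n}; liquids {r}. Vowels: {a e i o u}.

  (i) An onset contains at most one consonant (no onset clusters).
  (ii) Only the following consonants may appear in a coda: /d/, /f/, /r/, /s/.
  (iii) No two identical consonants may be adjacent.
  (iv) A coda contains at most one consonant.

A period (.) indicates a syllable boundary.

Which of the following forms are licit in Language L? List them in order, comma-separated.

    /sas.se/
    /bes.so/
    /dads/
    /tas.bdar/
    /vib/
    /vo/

/sas.se/ — violates constraint (iii): adjacent identical consonants /ss/ → illicit
/bes.so/ — violates constraint (iii): adjacent identical consonants /ss/ → illicit
/dads/ — violates constraint (iv): syllable 1 coda /ds/ has 2 consonants (> 1) → illicit
/tas.bdar/ — violates constraint (i): syllable 2 onset /bd/ has 2 consonants (> 1) → illicit
/vib/ — violates constraint (ii): syllable 1 coda contains /b/, which is not a licensed coda consonant → illicit
/vo/ — σ1 onset /v/, coda /∅/ ok → licit

/vo/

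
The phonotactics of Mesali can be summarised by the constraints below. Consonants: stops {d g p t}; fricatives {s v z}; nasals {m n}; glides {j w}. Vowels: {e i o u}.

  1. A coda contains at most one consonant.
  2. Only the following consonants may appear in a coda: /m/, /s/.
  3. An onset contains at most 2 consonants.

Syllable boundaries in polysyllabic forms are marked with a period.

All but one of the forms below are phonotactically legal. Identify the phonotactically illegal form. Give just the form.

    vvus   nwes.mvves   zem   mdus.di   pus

nwes.mvves

vvus — σ1 onset /vv/ (2C), coda /s/ ok → phonotactically legal
nwes.mvves — violates constraint 3: syllable 2 onset /mvv/ has 3 consonants (> 2) → phonotactically illegal
zem — σ1 onset /z/, coda /m/ ok → phonotactically legal
mdus.di — σ1 onset /md/ (2C), coda /s/ ok; σ2 onset /d/, coda /∅/ ok → phonotactically legal
pus — σ1 onset /p/, coda /s/ ok → phonotactically legal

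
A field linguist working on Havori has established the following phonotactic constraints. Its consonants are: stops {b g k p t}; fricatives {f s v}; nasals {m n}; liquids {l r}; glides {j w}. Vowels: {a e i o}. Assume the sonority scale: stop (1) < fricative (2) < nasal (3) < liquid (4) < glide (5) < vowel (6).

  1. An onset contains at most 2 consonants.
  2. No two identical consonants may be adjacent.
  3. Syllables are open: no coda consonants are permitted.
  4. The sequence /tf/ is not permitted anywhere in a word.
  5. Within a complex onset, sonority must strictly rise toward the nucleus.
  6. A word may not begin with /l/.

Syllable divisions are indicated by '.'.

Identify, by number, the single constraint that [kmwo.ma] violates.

1

[kmwo.ma]: syllable 1 onset /kmw/ has 3 consonants (> 2).
This is a violation of constraint 1: "An onset contains at most 2 consonants."
The remaining constraints (2, 3, 4, 5, 6) are satisfied.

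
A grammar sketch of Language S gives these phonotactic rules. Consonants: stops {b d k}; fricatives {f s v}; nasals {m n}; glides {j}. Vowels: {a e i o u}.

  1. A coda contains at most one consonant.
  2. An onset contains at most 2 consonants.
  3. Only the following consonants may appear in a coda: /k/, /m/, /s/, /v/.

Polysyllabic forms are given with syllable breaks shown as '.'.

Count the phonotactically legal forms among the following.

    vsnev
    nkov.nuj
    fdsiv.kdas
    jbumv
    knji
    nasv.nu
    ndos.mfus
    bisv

vsnev — violates constraint 2: syllable 1 onset /vsn/ has 3 consonants (> 2) → phonotactically illegal
nkov.nuj — violates constraint 3: syllable 2 coda contains /j/, which is not a licensed coda consonant → phonotactically illegal
fdsiv.kdas — violates constraint 2: syllable 1 onset /fds/ has 3 consonants (> 2) → phonotactically illegal
jbumv — violates constraint 1: syllable 1 coda /mv/ has 2 consonants (> 1) → phonotactically illegal
knji — violates constraint 2: syllable 1 onset /knj/ has 3 consonants (> 2) → phonotactically illegal
nasv.nu — violates constraint 1: syllable 1 coda /sv/ has 2 consonants (> 1) → phonotactically illegal
ndos.mfus — σ1 onset /nd/ (2C), coda /s/ ok; σ2 onset /mf/ (2C), coda /s/ ok → phonotactically legal
bisv — violates constraint 1: syllable 1 coda /sv/ has 2 consonants (> 1) → phonotactically illegal
Phonotactically legal: ndos.mfus → 1.

1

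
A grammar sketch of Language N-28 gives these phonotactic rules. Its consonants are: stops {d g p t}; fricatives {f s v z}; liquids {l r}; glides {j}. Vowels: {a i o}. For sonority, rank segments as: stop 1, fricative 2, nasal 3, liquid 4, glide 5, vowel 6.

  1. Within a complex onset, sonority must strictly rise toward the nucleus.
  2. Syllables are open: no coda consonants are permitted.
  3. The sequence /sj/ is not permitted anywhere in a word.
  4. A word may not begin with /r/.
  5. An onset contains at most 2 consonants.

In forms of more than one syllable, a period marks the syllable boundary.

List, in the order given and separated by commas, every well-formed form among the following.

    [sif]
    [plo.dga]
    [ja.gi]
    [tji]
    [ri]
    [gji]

[sif] — violates constraint 2: syllable 1 coda /f/ has 1 consonant (> 0) → ill-formed
[plo.dga] — violates constraint 1: syllable 2 onset /dg/: /d/ (stop, 1) → /g/ (stop, 1) does not rise → ill-formed
[ja.gi] — σ1 onset /j/, coda /∅/ ok; σ2 onset /g/, coda /∅/ ok → well-formed
[tji] — σ1 onset /tj/ (1→5 rises), coda /∅/ ok → well-formed
[ri] — violates constraint 4: word begins with /r/ → ill-formed
[gji] — σ1 onset /gj/ (1→5 rises), coda /∅/ ok → well-formed

[ja.gi], [tji], [gji]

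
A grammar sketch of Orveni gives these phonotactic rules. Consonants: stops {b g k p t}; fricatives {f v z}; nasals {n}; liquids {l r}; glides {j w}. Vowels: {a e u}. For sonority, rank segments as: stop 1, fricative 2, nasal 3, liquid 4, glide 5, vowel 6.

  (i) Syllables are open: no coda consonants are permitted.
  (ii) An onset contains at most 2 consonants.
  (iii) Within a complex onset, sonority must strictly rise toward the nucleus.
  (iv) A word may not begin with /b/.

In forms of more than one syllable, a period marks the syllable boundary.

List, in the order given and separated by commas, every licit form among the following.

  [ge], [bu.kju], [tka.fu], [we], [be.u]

[ge], [we]

[ge] — σ1 onset /g/, coda /∅/ ok → licit
[bu.kju] — violates constraint (iv): word begins with /b/ → illicit
[tka.fu] — violates constraint (iii): syllable 1 onset /tk/: /t/ (stop, 1) → /k/ (stop, 1) does not rise → illicit
[we] — σ1 onset /w/, coda /∅/ ok → licit
[be.u] — violates constraint (iv): word begins with /b/ → illicit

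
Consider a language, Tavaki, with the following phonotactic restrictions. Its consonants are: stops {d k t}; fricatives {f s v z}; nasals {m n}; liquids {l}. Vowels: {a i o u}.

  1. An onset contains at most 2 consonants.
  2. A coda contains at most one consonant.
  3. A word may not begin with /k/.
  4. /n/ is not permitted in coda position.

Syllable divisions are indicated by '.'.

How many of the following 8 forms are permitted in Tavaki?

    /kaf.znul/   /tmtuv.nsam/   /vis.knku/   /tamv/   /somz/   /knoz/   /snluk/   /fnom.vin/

/kaf.znul/ — violates constraint 3: word begins with /k/ → not permitted
/tmtuv.nsam/ — violates constraint 1: syllable 1 onset /tmt/ has 3 consonants (> 2) → not permitted
/vis.knku/ — violates constraint 1: syllable 2 onset /knk/ has 3 consonants (> 2) → not permitted
/tamv/ — violates constraint 2: syllable 1 coda /mv/ has 2 consonants (> 1) → not permitted
/somz/ — violates constraint 2: syllable 1 coda /mz/ has 2 consonants (> 1) → not permitted
/knoz/ — violates constraint 3: word begins with /k/ → not permitted
/snluk/ — violates constraint 1: syllable 1 onset /snl/ has 3 consonants (> 2) → not permitted
/fnom.vin/ — violates constraint 4: syllable 2 coda contains /n/ → not permitted
No form is permitted → 0.

0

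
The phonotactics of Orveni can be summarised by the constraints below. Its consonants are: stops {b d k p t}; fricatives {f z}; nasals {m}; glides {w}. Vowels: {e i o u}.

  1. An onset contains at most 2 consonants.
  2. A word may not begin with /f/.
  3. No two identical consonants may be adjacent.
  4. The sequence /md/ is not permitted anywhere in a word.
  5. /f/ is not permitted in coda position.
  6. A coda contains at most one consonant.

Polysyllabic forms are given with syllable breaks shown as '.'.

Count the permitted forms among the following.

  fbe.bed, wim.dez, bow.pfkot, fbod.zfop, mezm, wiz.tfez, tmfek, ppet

fbe.bed — violates constraint 2: word begins with /f/ → not permitted
wim.dez — violates constraint 4: contains banned sequence /md/ → not permitted
bow.pfkot — violates constraint 1: syllable 2 onset /pfk/ has 3 consonants (> 2) → not permitted
fbod.zfop — violates constraint 2: word begins with /f/ → not permitted
mezm — violates constraint 6: syllable 1 coda /zm/ has 2 consonants (> 1) → not permitted
wiz.tfez — σ1 onset /w/, coda /z/ ok; σ2 onset /tf/ (2C), coda /z/ ok → permitted
tmfek — violates constraint 1: syllable 1 onset /tmf/ has 3 consonants (> 2) → not permitted
ppet — violates constraint 3: adjacent identical consonants /pp/ → not permitted
Permitted: wiz.tfez → 1.

1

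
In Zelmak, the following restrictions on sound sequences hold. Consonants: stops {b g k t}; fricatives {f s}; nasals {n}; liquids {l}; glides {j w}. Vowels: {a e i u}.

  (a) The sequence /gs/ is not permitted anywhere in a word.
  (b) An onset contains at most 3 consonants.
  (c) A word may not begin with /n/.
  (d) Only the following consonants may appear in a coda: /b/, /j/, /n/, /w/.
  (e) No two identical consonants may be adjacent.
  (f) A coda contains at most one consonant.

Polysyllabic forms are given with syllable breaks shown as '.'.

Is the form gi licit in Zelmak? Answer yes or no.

yes

gi — σ1 onset /g/, coda /∅/ ok → licit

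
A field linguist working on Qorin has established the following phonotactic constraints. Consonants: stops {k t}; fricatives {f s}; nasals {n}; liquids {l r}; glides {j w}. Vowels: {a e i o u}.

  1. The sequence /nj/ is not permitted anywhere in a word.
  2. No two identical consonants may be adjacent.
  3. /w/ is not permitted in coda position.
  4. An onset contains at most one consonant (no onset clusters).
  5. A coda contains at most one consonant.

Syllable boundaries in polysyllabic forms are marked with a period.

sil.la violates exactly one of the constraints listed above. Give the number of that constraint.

2

sil.la: adjacent identical consonants /ll/.
This is a violation of constraint 2: "No two identical consonants may be adjacent."
The remaining constraints (1, 3, 4, 5) are satisfied.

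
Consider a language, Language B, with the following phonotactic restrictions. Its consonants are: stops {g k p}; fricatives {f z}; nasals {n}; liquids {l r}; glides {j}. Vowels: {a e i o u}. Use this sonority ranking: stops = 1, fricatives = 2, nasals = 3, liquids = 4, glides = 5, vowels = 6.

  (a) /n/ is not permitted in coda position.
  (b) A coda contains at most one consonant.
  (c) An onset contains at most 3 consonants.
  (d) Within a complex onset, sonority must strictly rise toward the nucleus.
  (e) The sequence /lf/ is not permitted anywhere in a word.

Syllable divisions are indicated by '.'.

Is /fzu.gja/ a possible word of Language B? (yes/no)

no

/fzu.gja/ — violates constraint (d): syllable 1 onset /fz/: /f/ (fricative, 2) → /z/ (fricative, 2) does not rise → ill-formed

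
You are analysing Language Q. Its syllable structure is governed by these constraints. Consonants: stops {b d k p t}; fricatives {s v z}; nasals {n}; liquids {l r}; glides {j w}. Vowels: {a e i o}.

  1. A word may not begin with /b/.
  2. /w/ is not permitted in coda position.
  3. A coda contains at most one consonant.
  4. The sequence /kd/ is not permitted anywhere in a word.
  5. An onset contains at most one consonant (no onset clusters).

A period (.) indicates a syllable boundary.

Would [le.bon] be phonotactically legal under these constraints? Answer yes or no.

[le.bon] — σ1 onset /l/, coda /∅/ ok; σ2 onset /b/, coda /n/ ok → phonotactically legal

yes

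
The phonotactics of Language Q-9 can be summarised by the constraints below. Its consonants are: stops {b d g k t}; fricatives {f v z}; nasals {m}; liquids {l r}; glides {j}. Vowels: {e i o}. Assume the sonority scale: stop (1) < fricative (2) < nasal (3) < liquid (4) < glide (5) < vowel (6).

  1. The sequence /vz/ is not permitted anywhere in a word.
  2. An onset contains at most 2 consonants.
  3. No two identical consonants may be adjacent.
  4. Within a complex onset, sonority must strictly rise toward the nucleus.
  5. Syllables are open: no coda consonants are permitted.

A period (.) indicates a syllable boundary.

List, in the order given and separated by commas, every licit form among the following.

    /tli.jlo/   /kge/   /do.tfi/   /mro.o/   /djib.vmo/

/do.tfi/, /mro.o/

/tli.jlo/ — violates constraint 4: syllable 2 onset /jl/: /j/ (glide, 5) → /l/ (liquid, 4) does not rise → illicit
/kge/ — violates constraint 4: syllable 1 onset /kg/: /k/ (stop, 1) → /g/ (stop, 1) does not rise → illicit
/do.tfi/ — σ1 onset /d/, coda /∅/ ok; σ2 onset /tf/ (1→2 rises), coda /∅/ ok → licit
/mro.o/ — σ1 onset /mr/ (3→4 rises), coda /∅/ ok; σ2 onset /∅/, coda /∅/ ok → licit
/djib.vmo/ — violates constraint 5: syllable 1 coda /b/ has 1 consonant (> 0) → illicit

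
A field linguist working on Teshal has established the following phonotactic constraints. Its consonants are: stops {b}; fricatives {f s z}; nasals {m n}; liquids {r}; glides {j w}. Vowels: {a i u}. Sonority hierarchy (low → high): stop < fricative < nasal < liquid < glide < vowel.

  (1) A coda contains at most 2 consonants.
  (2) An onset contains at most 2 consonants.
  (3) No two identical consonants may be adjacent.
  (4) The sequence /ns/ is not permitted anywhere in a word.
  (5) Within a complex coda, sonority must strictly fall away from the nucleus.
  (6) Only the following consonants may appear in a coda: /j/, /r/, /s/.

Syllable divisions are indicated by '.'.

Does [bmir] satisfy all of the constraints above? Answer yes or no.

yes

[bmir] — σ1 onset /bm/ (2C), coda /r/ ok → licit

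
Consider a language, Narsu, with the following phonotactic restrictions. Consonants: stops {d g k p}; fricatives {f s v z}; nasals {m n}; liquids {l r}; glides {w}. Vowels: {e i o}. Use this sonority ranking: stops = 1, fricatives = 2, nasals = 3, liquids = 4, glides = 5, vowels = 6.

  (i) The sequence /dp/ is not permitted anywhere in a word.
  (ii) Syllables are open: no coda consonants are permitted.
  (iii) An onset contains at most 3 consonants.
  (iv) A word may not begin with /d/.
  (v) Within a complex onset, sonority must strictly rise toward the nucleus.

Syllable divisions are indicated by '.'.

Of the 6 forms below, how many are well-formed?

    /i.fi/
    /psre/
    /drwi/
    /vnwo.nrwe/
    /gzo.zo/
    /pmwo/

/i.fi/ — σ1 onset /∅/, coda /∅/ ok; σ2 onset /f/, coda /∅/ ok → well-formed
/psre/ — σ1 onset /psr/ (1→2→4 rises), coda /∅/ ok → well-formed
/drwi/ — violates constraint (iv): word begins with /d/ → ill-formed
/vnwo.nrwe/ — σ1 onset /vnw/ (2→3→5 rises), coda /∅/ ok; σ2 onset /nrw/ (3→4→5 rises), coda /∅/ ok → well-formed
/gzo.zo/ — σ1 onset /gz/ (1→2 rises), coda /∅/ ok; σ2 onset /z/, coda /∅/ ok → well-formed
/pmwo/ — σ1 onset /pmw/ (1→3→5 rises), coda /∅/ ok → well-formed
Well-formed: /i.fi/, /psre/, /vnwo.nrwe/, /gzo.zo/, /pmwo/ → 5.

5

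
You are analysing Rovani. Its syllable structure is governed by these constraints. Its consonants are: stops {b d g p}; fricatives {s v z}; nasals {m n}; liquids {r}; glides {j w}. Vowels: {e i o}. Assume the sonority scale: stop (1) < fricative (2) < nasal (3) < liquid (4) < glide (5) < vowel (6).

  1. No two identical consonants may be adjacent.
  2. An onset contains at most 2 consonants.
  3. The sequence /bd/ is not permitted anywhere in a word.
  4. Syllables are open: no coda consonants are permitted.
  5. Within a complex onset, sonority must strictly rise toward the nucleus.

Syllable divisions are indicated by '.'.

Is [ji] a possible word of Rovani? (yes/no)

yes

[ji] — σ1 onset /j/, coda /∅/ ok → permitted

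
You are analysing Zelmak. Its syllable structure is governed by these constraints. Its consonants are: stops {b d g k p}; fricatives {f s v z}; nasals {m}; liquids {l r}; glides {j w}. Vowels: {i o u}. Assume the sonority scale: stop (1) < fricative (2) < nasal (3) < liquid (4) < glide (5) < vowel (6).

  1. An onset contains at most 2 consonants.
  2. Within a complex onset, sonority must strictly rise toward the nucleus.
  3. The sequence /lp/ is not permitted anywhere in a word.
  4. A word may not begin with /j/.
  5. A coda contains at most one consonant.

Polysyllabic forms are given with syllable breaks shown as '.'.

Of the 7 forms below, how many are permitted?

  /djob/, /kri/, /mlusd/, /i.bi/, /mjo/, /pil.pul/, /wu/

/djob/ — σ1 onset /dj/ (1→5 rises), coda /b/ ok → permitted
/kri/ — σ1 onset /kr/ (1→4 rises), coda /∅/ ok → permitted
/mlusd/ — violates constraint 5: syllable 1 coda /sd/ has 2 consonants (> 1) → not permitted
/i.bi/ — σ1 onset /∅/, coda /∅/ ok; σ2 onset /b/, coda /∅/ ok → permitted
/mjo/ — σ1 onset /mj/ (3→5 rises), coda /∅/ ok → permitted
/pil.pul/ — violates constraint 3: contains banned sequence /lp/ → not permitted
/wu/ — σ1 onset /w/, coda /∅/ ok → permitted
Permitted: /djob/, /kri/, /i.bi/, /mjo/, /wu/ → 5.

5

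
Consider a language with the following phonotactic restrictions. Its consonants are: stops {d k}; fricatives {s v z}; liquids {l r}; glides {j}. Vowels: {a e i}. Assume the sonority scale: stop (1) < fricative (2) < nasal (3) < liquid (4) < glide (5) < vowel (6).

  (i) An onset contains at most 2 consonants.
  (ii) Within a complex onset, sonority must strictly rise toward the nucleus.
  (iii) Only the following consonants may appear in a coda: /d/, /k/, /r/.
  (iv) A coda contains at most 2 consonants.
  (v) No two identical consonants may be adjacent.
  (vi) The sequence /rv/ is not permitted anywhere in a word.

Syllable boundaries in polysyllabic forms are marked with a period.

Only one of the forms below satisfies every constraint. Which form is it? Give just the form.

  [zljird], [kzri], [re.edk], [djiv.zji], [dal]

[zljird] — violates constraint (i): syllable 1 onset /zlj/ has 3 consonants (> 2) → ill-formed
[kzri] — violates constraint (i): syllable 1 onset /kzr/ has 3 consonants (> 2) → ill-formed
[re.edk] — σ1 onset /r/, coda /∅/ ok; σ2 onset /∅/, coda /dk/ (2C) ok → well-formed
[djiv.zji] — violates constraint (iii): syllable 1 coda contains /v/, which is not a licensed coda consonant → ill-formed
[dal] — violates constraint (iii): syllable 1 coda contains /l/, which is not a licensed coda consonant → ill-formed

[re.edk]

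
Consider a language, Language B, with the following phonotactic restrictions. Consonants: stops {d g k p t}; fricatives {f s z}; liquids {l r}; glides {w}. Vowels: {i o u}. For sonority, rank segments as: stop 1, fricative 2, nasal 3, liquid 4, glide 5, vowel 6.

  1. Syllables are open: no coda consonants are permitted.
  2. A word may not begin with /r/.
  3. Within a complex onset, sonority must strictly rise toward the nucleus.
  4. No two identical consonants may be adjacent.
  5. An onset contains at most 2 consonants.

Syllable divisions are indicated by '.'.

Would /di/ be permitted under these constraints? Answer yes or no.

/di/ — σ1 onset /d/, coda /∅/ ok → permitted

yes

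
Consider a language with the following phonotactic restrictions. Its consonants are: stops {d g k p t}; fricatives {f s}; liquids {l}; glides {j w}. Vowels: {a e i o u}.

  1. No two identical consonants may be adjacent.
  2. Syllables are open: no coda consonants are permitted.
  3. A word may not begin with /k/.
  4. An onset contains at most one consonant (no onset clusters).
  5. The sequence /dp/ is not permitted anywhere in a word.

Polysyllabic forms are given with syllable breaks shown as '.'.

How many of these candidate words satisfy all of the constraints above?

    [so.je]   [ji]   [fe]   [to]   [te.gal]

[so.je] — σ1 onset /s/, coda /∅/ ok; σ2 onset /j/, coda /∅/ ok → well-formed
[ji] — σ1 onset /j/, coda /∅/ ok → well-formed
[fe] — σ1 onset /f/, coda /∅/ ok → well-formed
[to] — σ1 onset /t/, coda /∅/ ok → well-formed
[te.gal] — violates constraint 2: syllable 2 coda /l/ has 1 consonant (> 0) → ill-formed
Well-formed: [so.je], [ji], [fe], [to] → 4.

4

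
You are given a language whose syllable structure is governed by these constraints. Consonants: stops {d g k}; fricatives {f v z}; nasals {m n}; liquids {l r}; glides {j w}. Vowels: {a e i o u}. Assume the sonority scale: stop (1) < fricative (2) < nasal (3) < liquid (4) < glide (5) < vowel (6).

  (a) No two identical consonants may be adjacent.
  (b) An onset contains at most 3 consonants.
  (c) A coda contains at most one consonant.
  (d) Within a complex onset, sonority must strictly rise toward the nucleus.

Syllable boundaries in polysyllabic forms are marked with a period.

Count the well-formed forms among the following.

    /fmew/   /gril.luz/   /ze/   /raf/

3

/fmew/ — σ1 onset /fm/ (2→3 rises), coda /w/ ok → well-formed
/gril.luz/ — violates constraint (a): adjacent identical consonants /ll/ → ill-formed
/ze/ — σ1 onset /z/, coda /∅/ ok → well-formed
/raf/ — σ1 onset /r/, coda /f/ ok → well-formed
Well-formed: /fmew/, /ze/, /raf/ → 3.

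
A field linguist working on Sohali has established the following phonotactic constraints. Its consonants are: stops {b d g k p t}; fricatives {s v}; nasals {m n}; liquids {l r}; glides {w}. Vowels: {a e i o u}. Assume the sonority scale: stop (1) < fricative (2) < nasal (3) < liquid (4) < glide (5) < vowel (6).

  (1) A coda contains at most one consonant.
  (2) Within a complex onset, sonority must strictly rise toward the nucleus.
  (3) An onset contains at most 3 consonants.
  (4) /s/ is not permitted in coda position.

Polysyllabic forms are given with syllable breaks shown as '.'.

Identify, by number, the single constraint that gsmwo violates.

gsmwo: syllable 1 onset /gsmw/ has 4 consonants (> 3).
This is a violation of constraint 3: "An onset contains at most 3 consonants."
The remaining constraints (1, 2, 4) are satisfied.

3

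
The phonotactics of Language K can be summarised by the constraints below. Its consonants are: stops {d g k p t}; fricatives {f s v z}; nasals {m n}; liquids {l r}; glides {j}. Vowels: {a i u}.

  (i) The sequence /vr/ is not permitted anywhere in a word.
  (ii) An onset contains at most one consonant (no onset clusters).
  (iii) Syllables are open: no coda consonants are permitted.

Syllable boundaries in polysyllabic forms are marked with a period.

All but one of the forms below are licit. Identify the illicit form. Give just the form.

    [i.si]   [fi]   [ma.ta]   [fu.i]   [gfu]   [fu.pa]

[i.si] — σ1 onset /∅/, coda /∅/ ok; σ2 onset /s/, coda /∅/ ok → licit
[fi] — σ1 onset /f/, coda /∅/ ok → licit
[ma.ta] — σ1 onset /m/, coda /∅/ ok; σ2 onset /t/, coda /∅/ ok → licit
[fu.i] — σ1 onset /f/, coda /∅/ ok; σ2 onset /∅/, coda /∅/ ok → licit
[gfu] — violates constraint (ii): syllable 1 onset /gf/ has 2 consonants (> 1) → illicit
[fu.pa] — σ1 onset /f/, coda /∅/ ok; σ2 onset /p/, coda /∅/ ok → licit

[gfu]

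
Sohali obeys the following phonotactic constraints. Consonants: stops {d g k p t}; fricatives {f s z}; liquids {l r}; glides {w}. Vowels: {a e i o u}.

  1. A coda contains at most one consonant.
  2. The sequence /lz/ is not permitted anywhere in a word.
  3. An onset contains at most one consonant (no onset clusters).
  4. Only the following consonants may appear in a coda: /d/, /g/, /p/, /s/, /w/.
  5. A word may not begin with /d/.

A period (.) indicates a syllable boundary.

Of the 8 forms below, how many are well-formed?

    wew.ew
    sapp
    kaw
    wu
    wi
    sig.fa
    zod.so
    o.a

wew.ew — σ1 onset /w/, coda /w/ ok; σ2 onset /∅/, coda /w/ ok → well-formed
sapp — violates constraint 1: syllable 1 coda /pp/ has 2 consonants (> 1) → ill-formed
kaw — σ1 onset /k/, coda /w/ ok → well-formed
wu — σ1 onset /w/, coda /∅/ ok → well-formed
wi — σ1 onset /w/, coda /∅/ ok → well-formed
sig.fa — σ1 onset /s/, coda /g/ ok; σ2 onset /f/, coda /∅/ ok → well-formed
zod.so — σ1 onset /z/, coda /d/ ok; σ2 onset /s/, coda /∅/ ok → well-formed
o.a — σ1 onset /∅/, coda /∅/ ok; σ2 onset /∅/, coda /∅/ ok → well-formed
Well-formed: wew.ew, kaw, wu, wi, sig.fa, zod.so, o.a → 7.

7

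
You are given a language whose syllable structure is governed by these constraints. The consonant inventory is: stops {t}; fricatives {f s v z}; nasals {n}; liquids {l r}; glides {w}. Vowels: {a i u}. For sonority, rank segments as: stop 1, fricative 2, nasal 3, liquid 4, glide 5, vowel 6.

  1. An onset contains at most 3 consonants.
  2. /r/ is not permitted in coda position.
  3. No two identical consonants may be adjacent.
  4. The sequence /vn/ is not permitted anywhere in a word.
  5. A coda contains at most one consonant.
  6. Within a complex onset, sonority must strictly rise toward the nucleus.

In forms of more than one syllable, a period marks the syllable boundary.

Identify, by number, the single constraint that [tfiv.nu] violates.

4

[tfiv.nu]: contains banned sequence /vn/.
This is a violation of constraint 4: "The sequence /vn/ is not permitted anywhere in a word."
The remaining constraints (1, 2, 3, 5, 6) are satisfied.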